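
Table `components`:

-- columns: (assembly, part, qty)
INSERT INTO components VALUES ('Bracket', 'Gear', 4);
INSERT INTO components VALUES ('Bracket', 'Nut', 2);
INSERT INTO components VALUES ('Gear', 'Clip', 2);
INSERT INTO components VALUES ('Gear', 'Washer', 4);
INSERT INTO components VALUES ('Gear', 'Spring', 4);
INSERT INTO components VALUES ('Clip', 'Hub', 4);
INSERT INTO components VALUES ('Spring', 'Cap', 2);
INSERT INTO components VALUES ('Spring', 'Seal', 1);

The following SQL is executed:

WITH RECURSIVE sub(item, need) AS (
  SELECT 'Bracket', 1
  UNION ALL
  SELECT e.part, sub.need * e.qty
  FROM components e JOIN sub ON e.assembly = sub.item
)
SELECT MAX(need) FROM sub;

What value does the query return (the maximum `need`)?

Base: (Bracket, need=1).
Iteration 1: components of {Bracket} -> Gear = 1*4 = 4, Nut = 1*2 = 2.
Iteration 2: components of {Gear,Nut} -> Clip = 4*2 = 8, Spring = 4*4 = 16, Washer = 4*4 = 16.
Iteration 3: components of {Clip,Spring,Washer} -> Cap = 16*2 = 32, Hub = 8*4 = 32, Seal = 16*1 = 16.
Iteration 4: no further components; recursion stops.
need values: 1, 4, 2, 8, 16, 16, 32, 32, 16; the maximum is 32.

32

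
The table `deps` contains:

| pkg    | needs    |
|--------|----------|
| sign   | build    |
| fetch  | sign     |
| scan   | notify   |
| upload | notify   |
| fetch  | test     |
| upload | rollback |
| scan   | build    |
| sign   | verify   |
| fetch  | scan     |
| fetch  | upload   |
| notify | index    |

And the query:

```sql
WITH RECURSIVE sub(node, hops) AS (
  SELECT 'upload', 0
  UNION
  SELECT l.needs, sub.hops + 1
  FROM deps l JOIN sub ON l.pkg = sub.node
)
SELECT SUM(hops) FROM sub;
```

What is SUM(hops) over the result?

4

Base: (upload, hops=0).
Iteration 1: edges from {upload} -> (notify, hops=1), (rollback, hops=1).
Iteration 2: edges from {notify,rollback} -> (index, hops=2).
Iteration 3: no outgoing edges from {index}; recursion stops.
SUM(hops) = 0 + 1 + 1 + 2 = 4.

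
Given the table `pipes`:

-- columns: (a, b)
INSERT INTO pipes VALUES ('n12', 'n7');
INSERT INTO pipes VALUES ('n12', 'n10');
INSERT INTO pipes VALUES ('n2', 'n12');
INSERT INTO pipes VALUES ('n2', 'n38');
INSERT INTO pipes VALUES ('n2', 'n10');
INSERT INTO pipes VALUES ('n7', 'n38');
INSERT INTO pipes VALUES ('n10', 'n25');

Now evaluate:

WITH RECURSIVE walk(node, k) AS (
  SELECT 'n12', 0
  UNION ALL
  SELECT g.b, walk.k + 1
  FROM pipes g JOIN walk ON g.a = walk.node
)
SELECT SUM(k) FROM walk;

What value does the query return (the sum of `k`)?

6

Base: (n12, k=0).
Iteration 1: edges from {n12} -> (n10, k=1), (n7, k=1).
Iteration 2: edges from {n10,n7} -> (n25, k=2), (n38, k=2).
Iteration 3: no outgoing edges from {n25,n38}; recursion stops.
SUM(k) = 0 + 1 + 1 + 2 + 2 = 6.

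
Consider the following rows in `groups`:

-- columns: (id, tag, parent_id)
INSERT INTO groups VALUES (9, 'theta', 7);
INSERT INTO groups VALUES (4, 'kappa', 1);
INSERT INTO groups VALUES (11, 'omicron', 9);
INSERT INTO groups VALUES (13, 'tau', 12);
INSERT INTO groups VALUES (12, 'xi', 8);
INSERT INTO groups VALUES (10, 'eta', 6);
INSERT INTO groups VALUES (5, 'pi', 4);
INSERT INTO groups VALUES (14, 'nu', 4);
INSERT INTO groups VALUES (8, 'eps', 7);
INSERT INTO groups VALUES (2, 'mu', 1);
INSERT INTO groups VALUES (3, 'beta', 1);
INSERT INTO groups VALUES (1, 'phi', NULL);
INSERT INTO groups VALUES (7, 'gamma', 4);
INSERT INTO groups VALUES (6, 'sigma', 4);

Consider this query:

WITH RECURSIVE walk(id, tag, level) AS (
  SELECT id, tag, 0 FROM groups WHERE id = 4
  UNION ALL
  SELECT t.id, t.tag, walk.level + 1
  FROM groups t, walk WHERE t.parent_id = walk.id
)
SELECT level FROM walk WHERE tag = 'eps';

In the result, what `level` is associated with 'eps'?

Base: id=4 (kappa) at level 0.
Iteration 1: rows with parent_id in {4} -> pi (id 5, level 1), sigma (id 6, level 1), gamma (id 7, level 1), nu (id 14, level 1).
Iteration 2: rows with parent_id in {5,6,7,14} -> eps (id 8, level 2), theta (id 9, level 2), eta (id 10, level 2).
Iteration 3: rows with parent_id in {8,9,10} -> omicron (id 11, level 3), xi (id 12, level 3).
Iteration 4: rows with parent_id in {11,12} -> tau (id 13, level 4).
Iteration 5: no rows with parent_id in {13}; recursion stops.

2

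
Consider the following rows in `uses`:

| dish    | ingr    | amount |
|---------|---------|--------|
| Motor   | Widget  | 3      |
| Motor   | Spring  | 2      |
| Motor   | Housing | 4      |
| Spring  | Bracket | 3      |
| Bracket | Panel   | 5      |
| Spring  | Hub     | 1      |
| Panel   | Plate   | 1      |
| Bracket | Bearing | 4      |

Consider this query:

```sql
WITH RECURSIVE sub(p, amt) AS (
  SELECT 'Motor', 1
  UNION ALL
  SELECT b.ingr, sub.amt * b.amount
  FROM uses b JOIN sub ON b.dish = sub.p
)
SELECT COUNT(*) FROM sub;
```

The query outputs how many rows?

Base: (Motor, amt=1).
Iteration 1: components of {Motor} -> Housing = 1*4 = 4, Spring = 1*2 = 2, Widget = 1*3 = 3.
Iteration 2: components of {Housing,Spring,Widget} -> Bracket = 2*3 = 6, Hub = 2*1 = 2.
Iteration 3: components of {Bracket,Hub} -> Bearing = 6*4 = 24, Panel = 6*5 = 30.
Iteration 4: components of {Bearing,Panel} -> Plate = 30*1 = 30.
Iteration 5: no further components; recursion stops.
Total rows emitted: 9.

9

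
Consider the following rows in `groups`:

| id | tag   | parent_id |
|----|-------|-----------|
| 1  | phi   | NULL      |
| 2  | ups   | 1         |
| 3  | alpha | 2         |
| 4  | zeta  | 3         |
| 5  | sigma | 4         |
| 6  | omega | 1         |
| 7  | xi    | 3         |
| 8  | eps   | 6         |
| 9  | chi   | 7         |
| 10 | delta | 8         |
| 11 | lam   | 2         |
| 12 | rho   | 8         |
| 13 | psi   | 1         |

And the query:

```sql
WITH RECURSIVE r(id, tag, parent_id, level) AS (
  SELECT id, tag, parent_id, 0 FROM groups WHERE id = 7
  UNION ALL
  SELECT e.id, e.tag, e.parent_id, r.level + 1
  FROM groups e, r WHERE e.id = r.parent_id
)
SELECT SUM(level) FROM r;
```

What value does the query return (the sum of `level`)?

Base: id=7 (xi), parent_id=3, level 0.
Iteration 1: join on id=3 -> alpha (id 3, parent_id=2, level 1).
Iteration 2: join on id=2 -> ups (id 2, parent_id=1, level 2).
Iteration 3: join on id=1 -> phi (id 1, parent_id=NULL, level 3).
Iteration 4: parent_id is NULL; no match; recursion stops.
SUM(level) = 0 + 1 + 2 + 3 = 6.

6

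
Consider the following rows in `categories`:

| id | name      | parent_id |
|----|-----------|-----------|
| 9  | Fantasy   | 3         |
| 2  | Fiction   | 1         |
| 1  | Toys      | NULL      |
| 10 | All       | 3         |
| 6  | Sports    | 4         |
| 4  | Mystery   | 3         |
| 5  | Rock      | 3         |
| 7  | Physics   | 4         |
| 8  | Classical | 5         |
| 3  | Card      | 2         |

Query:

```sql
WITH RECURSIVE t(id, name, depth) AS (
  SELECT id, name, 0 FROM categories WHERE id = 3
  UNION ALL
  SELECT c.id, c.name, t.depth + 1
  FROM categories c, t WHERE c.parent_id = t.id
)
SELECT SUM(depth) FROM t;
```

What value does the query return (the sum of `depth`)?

10

Base: id=3 (Card) at depth 0.
Iteration 1: rows with parent_id in {3} -> Mystery (id 4, depth 1), Rock (id 5, depth 1), Fantasy (id 9, depth 1), All (id 10, depth 1).
Iteration 2: rows with parent_id in {4,5,9,10} -> Sports (id 6, depth 2), Physics (id 7, depth 2), Classical (id 8, depth 2).
Iteration 3: no rows with parent_id in {6,7,8}; recursion stops.
SUM(depth) = 0 + 1 + 1 + 1 + 1 + 2 + 2 + 2 = 10.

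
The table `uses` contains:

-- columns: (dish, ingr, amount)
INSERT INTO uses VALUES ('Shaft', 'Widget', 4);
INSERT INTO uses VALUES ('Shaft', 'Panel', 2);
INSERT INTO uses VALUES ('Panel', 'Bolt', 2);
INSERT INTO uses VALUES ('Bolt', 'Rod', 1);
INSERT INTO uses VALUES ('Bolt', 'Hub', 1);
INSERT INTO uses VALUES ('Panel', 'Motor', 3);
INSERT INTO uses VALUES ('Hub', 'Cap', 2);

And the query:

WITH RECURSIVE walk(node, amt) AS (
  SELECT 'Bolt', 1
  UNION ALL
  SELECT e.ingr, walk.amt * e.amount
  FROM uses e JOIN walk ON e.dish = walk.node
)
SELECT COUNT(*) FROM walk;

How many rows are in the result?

Base: (Bolt, amt=1).
Iteration 1: components of {Bolt} -> Hub = 1*1 = 1, Rod = 1*1 = 1.
Iteration 2: components of {Hub,Rod} -> Cap = 1*2 = 2.
Iteration 3: no further components; recursion stops.
Total rows emitted: 4.

4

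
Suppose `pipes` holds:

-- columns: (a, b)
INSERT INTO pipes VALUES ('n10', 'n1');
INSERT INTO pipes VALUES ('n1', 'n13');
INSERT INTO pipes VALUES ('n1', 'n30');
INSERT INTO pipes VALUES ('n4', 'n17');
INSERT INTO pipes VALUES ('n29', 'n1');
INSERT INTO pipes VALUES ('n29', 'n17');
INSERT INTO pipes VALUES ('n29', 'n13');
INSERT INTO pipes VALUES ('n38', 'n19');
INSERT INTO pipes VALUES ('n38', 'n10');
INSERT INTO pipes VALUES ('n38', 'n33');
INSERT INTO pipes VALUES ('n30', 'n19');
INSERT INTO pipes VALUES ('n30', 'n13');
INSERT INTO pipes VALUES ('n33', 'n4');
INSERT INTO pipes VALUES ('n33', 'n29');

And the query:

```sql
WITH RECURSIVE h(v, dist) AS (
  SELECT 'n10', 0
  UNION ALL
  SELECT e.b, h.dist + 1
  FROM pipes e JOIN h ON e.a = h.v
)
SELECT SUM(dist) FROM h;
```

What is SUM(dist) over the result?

Base: (n10, dist=0).
Iteration 1: edges from {n10} -> (n1, dist=1).
Iteration 2: edges from {n1} -> (n13, dist=2), (n30, dist=2).
Iteration 3: edges from {n13,n30} -> (n13, dist=3), (n19, dist=3).
Iteration 4: no outgoing edges from {n13,n19}; recursion stops.
SUM(dist) = 0 + 1 + 2 + 2 + 3 + 3 = 11.

11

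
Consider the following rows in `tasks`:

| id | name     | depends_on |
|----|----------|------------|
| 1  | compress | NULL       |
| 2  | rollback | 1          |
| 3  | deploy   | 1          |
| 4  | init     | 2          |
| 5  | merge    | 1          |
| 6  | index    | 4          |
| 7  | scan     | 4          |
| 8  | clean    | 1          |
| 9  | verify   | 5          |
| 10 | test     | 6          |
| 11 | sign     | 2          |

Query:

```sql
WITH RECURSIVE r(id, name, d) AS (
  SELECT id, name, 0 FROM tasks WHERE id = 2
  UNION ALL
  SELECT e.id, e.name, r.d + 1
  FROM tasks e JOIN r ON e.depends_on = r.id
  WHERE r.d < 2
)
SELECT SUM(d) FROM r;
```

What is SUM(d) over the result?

6

Base: id=2 (rollback) at d 0.
Iteration 1: rows with depends_on in {2} -> init (id 4, d 1), sign (id 11, d 1).
Iteration 2: rows with depends_on in {4,11} -> index (id 6, d 2), scan (id 7, d 2).
Iteration 3: d < 2 fails for all current rows; recursion stops.
SUM(d) = 0 + 1 + 1 + 2 + 2 = 6.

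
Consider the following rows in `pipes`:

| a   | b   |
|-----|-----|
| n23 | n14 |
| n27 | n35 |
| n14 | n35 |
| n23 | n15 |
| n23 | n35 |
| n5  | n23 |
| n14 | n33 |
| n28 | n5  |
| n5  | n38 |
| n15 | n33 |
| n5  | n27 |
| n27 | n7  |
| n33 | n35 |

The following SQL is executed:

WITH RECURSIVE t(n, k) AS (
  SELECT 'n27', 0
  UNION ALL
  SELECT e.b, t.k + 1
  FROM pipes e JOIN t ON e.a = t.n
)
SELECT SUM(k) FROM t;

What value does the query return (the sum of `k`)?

2

Base: (n27, k=0).
Iteration 1: edges from {n27} -> (n35, k=1), (n7, k=1).
Iteration 2: no outgoing edges from {n35,n7}; recursion stops.
SUM(k) = 0 + 1 + 1 = 2.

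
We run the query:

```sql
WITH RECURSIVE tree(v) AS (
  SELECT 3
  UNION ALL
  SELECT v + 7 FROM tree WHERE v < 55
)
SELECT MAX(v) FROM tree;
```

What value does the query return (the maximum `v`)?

Base: v=3.
Iteration 1: 3 < 55 holds -> v = 3 + 7 = 10.
Iteration 2: 10 < 55 holds -> v = 10 + 7 = 17.
Iteration 3: 17 < 55 holds -> v = 17 + 7 = 24.
Iteration 4: 24 < 55 holds -> v = 24 + 7 = 31.
Iteration 5: 31 < 55 holds -> v = 31 + 7 = 38.
Iteration 6: 38 < 55 holds -> v = 38 + 7 = 45.
Iteration 7: 45 < 55 holds -> v = 45 + 7 = 52.
Iteration 8: 52 < 55 holds -> v = 52 + 7 = 59.
Iteration 9: 59 < 55 fails; recursion stops.
v values: 3, 10, 17, 24, 31, 38, 45, 52, 59; the maximum is 59.

59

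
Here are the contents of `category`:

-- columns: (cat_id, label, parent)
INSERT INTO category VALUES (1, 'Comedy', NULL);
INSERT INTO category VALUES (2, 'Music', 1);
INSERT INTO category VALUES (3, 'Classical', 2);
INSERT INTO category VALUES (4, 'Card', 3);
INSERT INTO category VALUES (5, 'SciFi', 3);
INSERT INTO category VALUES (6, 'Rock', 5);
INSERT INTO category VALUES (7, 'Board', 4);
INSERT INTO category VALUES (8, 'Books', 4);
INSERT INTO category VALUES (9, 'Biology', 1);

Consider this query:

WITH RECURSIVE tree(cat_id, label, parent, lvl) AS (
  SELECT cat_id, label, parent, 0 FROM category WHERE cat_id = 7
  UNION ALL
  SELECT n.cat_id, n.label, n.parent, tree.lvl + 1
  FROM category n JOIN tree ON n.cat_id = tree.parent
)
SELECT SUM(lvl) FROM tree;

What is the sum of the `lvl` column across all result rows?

10

Base: cat_id=7 (Board), parent=4, lvl 0.
Iteration 1: join on cat_id=4 -> Card (id 4, parent=3, lvl 1).
Iteration 2: join on cat_id=3 -> Classical (id 3, parent=2, lvl 2).
Iteration 3: join on cat_id=2 -> Music (id 2, parent=1, lvl 3).
Iteration 4: join on cat_id=1 -> Comedy (id 1, parent=NULL, lvl 4).
Iteration 5: parent is NULL; no match; recursion stops.
SUM(lvl) = 0 + 1 + 2 + 3 + 4 = 10.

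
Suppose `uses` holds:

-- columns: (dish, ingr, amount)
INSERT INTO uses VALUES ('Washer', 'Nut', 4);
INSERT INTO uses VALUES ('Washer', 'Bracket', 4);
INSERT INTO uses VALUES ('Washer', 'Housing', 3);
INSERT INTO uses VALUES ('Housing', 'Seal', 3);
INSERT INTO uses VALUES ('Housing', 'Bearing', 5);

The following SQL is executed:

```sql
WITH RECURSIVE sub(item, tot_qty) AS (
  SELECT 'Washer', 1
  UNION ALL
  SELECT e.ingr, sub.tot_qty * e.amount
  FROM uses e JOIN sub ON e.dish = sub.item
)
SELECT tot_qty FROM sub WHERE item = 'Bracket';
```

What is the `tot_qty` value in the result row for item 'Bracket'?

4

Base: (Washer, tot_qty=1).
Iteration 1: components of {Washer} -> Bracket = 1*4 = 4, Housing = 1*3 = 3, Nut = 1*4 = 4.
Iteration 2: components of {Bracket,Housing,Nut} -> Bearing = 3*5 = 15, Seal = 3*3 = 9.
Iteration 3: no further components; recursion stops.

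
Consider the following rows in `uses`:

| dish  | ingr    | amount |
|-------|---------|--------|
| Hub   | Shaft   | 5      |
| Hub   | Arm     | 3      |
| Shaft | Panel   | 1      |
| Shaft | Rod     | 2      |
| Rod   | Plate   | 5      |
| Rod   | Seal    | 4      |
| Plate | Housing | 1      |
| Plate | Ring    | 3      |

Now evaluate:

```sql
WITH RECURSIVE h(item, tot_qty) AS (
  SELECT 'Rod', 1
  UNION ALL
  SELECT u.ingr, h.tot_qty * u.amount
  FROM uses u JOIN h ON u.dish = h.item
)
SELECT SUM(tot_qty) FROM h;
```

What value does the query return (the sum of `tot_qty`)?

Base: (Rod, tot_qty=1).
Iteration 1: components of {Rod} -> Plate = 1*5 = 5, Seal = 1*4 = 4.
Iteration 2: components of {Plate,Seal} -> Housing = 5*1 = 5, Ring = 5*3 = 15.
Iteration 3: no further components; recursion stops.
SUM(tot_qty) = 1 + 5 + 4 + 5 + 15 = 30.

30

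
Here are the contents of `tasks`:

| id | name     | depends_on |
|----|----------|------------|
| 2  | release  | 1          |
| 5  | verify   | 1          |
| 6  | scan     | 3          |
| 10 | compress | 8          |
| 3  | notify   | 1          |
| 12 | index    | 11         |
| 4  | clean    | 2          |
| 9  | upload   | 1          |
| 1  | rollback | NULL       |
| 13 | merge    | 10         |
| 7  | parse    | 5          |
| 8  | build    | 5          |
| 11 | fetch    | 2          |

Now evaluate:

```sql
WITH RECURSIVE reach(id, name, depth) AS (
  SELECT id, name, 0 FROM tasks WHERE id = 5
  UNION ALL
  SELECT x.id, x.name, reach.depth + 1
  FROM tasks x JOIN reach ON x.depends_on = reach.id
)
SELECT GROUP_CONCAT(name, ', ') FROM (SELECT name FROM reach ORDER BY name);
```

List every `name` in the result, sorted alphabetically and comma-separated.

Base: id=5 (verify) at depth 0.
Iteration 1: rows with depends_on in {5} -> parse (id 7, depth 1), build (id 8, depth 1).
Iteration 2: rows with depends_on in {7,8} -> compress (id 10, depth 2).
Iteration 3: rows with depends_on in {10} -> merge (id 13, depth 3).
Iteration 4: no rows with depends_on in {13}; recursion stops.

build, compress, merge, parse, verify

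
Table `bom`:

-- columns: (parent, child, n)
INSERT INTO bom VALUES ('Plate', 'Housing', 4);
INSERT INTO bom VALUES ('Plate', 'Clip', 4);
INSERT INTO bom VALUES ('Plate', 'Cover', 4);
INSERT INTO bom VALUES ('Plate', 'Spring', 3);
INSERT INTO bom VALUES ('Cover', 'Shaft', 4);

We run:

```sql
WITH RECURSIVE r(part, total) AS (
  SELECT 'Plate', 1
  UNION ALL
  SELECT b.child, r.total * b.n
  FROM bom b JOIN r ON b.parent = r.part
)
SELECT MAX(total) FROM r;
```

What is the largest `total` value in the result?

Base: (Plate, total=1).
Iteration 1: components of {Plate} -> Clip = 1*4 = 4, Cover = 1*4 = 4, Housing = 1*4 = 4, Spring = 1*3 = 3.
Iteration 2: components of {Clip,Cover,Housing,Spring} -> Shaft = 4*4 = 16.
Iteration 3: no further components; recursion stops.
total values: 1, 4, 4, 4, 3, 16; the maximum is 16.

16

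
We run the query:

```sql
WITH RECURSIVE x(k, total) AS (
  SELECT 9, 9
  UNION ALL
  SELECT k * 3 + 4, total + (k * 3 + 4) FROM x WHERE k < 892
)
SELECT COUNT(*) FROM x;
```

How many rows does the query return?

Base: k=9, total=9.
Iteration 1: 9 < 892 holds -> k = 9 * 3 + 4 = 31, total = 9 + 31 = 40.
Iteration 2: 31 < 892 holds -> k = 31 * 3 + 4 = 97, total = 40 + 97 = 137.
Iteration 3: 97 < 892 holds -> k = 97 * 3 + 4 = 295, total = 137 + 295 = 432.
Iteration 4: 295 < 892 holds -> k = 295 * 3 + 4 = 889, total = 432 + 889 = 1321.
Iteration 5: 889 < 892 holds -> k = 889 * 3 + 4 = 2671, total = 1321 + 2671 = 3992.
Iteration 6: 2671 < 892 fails; recursion stops.
Total rows emitted: 6.

6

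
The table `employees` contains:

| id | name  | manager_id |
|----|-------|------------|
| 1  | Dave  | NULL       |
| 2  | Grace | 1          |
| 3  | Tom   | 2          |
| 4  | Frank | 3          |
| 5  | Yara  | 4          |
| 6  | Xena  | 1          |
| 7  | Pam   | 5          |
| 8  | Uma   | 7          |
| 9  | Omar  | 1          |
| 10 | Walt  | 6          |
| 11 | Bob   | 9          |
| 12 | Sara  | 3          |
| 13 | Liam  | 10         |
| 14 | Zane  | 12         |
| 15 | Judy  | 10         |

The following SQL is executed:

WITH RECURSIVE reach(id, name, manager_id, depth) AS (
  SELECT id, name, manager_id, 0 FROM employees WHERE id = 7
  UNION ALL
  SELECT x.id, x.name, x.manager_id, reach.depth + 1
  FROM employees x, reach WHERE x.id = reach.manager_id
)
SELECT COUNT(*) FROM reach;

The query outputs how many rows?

6

Base: id=7 (Pam), manager_id=5, depth 0.
Iteration 1: join on id=5 -> Yara (id 5, manager_id=4, depth 1).
Iteration 2: join on id=4 -> Frank (id 4, manager_id=3, depth 2).
Iteration 3: join on id=3 -> Tom (id 3, manager_id=2, depth 3).
Iteration 4: join on id=2 -> Grace (id 2, manager_id=1, depth 4).
Iteration 5: join on id=1 -> Dave (id 1, manager_id=NULL, depth 5).
Iteration 6: manager_id is NULL; no match; recursion stops.
Total rows emitted: 6.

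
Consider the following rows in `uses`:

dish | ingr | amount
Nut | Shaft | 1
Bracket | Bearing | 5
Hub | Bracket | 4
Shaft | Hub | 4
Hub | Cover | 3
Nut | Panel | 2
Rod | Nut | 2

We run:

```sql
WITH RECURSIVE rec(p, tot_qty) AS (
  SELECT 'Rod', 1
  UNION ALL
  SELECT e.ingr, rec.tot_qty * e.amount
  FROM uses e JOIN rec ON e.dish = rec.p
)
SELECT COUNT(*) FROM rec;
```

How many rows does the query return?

8

Base: (Rod, tot_qty=1).
Iteration 1: components of {Rod} -> Nut = 1*2 = 2.
Iteration 2: components of {Nut} -> Panel = 2*2 = 4, Shaft = 2*1 = 2.
Iteration 3: components of {Panel,Shaft} -> Hub = 2*4 = 8.
Iteration 4: components of {Hub} -> Bracket = 8*4 = 32, Cover = 8*3 = 24.
Iteration 5: components of {Bracket,Cover} -> Bearing = 32*5 = 160.
Iteration 6: no further components; recursion stops.
Total rows emitted: 8.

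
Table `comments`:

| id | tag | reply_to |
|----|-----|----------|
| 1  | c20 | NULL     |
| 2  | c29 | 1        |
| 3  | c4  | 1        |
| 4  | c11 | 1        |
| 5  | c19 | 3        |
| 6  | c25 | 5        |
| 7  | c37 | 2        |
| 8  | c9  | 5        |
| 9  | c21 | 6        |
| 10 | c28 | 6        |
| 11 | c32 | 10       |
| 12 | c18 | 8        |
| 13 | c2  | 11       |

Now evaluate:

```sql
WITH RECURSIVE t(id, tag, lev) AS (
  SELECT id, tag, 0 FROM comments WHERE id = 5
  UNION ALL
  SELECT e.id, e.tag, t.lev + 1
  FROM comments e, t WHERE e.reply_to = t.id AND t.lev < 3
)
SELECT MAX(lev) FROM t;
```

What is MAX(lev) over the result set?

Base: id=5 (c19) at lev 0.
Iteration 1: rows with reply_to in {5} -> c25 (id 6, lev 1), c9 (id 8, lev 1).
Iteration 2: rows with reply_to in {6,8} -> c21 (id 9, lev 2), c28 (id 10, lev 2), c18 (id 12, lev 2).
Iteration 3: rows with reply_to in {9,10,12} -> c32 (id 11, lev 3).
Iteration 4: lev < 3 fails for all current rows; recursion stops.
lev values: 0, 1, 1, 2, 2, 2, 3; the maximum is 3.

3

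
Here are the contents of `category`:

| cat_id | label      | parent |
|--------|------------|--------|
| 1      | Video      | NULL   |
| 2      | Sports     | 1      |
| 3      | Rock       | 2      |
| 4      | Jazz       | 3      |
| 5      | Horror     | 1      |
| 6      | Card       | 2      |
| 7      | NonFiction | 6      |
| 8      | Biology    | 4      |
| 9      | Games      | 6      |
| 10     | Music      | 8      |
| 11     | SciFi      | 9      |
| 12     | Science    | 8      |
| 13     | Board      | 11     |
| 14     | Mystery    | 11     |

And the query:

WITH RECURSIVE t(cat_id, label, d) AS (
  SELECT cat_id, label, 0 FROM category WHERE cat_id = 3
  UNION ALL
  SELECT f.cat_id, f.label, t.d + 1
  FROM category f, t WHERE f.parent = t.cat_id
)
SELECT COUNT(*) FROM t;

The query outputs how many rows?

5

Base: cat_id=3 (Rock) at d 0.
Iteration 1: rows with parent in {3} -> Jazz (id 4, d 1).
Iteration 2: rows with parent in {4} -> Biology (id 8, d 2).
Iteration 3: rows with parent in {8} -> Music (id 10, d 3), Science (id 12, d 3).
Iteration 4: no rows with parent in {10,12}; recursion stops.
Total rows emitted: 5.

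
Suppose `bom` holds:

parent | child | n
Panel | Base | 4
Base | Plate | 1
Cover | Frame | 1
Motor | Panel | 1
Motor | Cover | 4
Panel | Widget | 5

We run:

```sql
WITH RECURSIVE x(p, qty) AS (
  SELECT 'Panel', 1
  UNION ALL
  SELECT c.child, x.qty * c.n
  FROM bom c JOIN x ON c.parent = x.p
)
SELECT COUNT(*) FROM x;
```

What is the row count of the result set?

4

Base: (Panel, qty=1).
Iteration 1: components of {Panel} -> Base = 1*4 = 4, Widget = 1*5 = 5.
Iteration 2: components of {Base,Widget} -> Plate = 4*1 = 4.
Iteration 3: no further components; recursion stops.
Total rows emitted: 4.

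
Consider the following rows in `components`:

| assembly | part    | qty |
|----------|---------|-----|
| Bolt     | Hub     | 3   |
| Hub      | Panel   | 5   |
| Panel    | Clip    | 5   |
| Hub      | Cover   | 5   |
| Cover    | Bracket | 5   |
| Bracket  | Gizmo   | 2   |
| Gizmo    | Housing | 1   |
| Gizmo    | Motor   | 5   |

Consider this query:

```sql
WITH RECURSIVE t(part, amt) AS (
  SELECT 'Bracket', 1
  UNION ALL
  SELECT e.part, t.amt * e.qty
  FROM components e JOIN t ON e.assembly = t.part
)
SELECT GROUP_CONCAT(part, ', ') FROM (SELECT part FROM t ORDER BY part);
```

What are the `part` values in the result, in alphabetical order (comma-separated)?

Base: (Bracket, amt=1).
Iteration 1: components of {Bracket} -> Gizmo = 1*2 = 2.
Iteration 2: components of {Gizmo} -> Housing = 2*1 = 2, Motor = 2*5 = 10.
Iteration 3: no further components; recursion stops.

Bracket, Gizmo, Housing, Motor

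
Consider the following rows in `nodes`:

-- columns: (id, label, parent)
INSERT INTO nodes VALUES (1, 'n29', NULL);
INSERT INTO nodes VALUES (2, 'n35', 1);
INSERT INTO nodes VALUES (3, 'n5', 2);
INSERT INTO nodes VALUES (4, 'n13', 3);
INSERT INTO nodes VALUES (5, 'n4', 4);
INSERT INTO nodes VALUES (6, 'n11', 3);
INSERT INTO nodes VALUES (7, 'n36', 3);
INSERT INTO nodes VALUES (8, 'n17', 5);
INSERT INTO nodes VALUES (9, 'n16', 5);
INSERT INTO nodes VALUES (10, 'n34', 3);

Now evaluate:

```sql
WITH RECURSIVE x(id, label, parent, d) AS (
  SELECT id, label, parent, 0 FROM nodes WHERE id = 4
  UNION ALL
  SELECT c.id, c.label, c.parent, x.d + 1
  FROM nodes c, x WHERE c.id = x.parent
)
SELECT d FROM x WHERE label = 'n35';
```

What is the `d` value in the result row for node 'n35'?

2

Base: id=4 (n13), parent=3, d 0.
Iteration 1: join on id=3 -> n5 (id 3, parent=2, d 1).
Iteration 2: join on id=2 -> n35 (id 2, parent=1, d 2).
Iteration 3: join on id=1 -> n29 (id 1, parent=NULL, d 3).
Iteration 4: parent is NULL; no match; recursion stops.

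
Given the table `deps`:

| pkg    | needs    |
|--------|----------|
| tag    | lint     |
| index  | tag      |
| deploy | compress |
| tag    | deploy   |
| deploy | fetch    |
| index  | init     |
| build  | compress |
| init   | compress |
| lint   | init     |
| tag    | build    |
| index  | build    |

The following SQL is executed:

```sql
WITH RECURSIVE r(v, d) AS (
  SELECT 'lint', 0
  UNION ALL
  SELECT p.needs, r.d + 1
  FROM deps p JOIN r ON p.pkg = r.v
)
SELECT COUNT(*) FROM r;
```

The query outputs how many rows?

Base: (lint, d=0).
Iteration 1: edges from {lint} -> (init, d=1).
Iteration 2: edges from {init} -> (compress, d=2).
Iteration 3: no outgoing edges from {compress}; recursion stops.
Total rows emitted: 3.

3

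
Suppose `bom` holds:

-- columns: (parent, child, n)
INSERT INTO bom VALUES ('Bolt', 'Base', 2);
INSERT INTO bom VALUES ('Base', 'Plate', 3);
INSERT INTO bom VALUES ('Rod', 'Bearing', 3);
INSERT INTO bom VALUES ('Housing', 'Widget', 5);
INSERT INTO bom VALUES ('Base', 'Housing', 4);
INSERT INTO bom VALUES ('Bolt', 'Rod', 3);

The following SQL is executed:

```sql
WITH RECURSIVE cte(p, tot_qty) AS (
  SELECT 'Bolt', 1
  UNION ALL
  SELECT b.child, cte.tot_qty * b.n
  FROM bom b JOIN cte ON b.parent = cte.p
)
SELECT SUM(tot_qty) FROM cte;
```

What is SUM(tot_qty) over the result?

69

Base: (Bolt, tot_qty=1).
Iteration 1: components of {Bolt} -> Base = 1*2 = 2, Rod = 1*3 = 3.
Iteration 2: components of {Base,Rod} -> Bearing = 3*3 = 9, Housing = 2*4 = 8, Plate = 2*3 = 6.
Iteration 3: components of {Bearing,Housing,Plate} -> Widget = 8*5 = 40.
Iteration 4: no further components; recursion stops.
SUM(tot_qty) = 1 + 3 + 2 + 9 + 6 + 8 + 40 = 69.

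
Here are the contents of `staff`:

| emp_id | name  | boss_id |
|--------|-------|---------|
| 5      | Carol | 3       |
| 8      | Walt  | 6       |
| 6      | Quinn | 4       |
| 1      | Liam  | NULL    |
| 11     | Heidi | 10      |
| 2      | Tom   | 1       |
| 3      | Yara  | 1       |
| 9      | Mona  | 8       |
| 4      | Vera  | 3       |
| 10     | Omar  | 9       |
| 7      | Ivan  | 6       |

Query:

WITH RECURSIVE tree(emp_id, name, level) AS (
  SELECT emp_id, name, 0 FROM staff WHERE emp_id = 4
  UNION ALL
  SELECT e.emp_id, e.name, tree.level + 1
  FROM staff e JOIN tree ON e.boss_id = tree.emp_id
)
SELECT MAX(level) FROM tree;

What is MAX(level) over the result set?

5

Base: emp_id=4 (Vera) at level 0.
Iteration 1: rows with boss_id in {4} -> Quinn (id 6, level 1).
Iteration 2: rows with boss_id in {6} -> Ivan (id 7, level 2), Walt (id 8, level 2).
Iteration 3: rows with boss_id in {7,8} -> Mona (id 9, level 3).
Iteration 4: rows with boss_id in {9} -> Omar (id 10, level 4).
Iteration 5: rows with boss_id in {10} -> Heidi (id 11, level 5).
Iteration 6: no rows with boss_id in {11}; recursion stops.
level values: 0, 1, 2, 2, 3, 4, 5; the maximum is 5.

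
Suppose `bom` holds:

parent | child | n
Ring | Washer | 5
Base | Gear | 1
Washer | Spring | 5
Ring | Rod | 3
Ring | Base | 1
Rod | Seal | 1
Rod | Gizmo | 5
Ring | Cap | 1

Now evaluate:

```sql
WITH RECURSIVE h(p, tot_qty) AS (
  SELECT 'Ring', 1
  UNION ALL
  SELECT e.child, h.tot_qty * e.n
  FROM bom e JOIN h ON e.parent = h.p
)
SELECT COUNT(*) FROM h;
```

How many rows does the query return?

Base: (Ring, tot_qty=1).
Iteration 1: components of {Ring} -> Base = 1*1 = 1, Cap = 1*1 = 1, Rod = 1*3 = 3, Washer = 1*5 = 5.
Iteration 2: components of {Base,Cap,Rod,Washer} -> Gear = 1*1 = 1, Gizmo = 3*5 = 15, Seal = 3*1 = 3, Spring = 5*5 = 25.
Iteration 3: no further components; recursion stops.
Total rows emitted: 9.

9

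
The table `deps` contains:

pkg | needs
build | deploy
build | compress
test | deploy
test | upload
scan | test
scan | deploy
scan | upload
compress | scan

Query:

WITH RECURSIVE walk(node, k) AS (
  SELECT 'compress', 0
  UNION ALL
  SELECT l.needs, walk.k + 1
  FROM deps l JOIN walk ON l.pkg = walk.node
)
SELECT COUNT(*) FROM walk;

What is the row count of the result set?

7

Base: (compress, k=0).
Iteration 1: edges from {compress} -> (scan, k=1).
Iteration 2: edges from {scan} -> (deploy, k=2), (test, k=2), (upload, k=2).
Iteration 3: edges from {deploy,test,upload} -> (deploy, k=3), (upload, k=3).
Iteration 4: no outgoing edges from {deploy,upload}; recursion stops.
Total rows emitted: 7.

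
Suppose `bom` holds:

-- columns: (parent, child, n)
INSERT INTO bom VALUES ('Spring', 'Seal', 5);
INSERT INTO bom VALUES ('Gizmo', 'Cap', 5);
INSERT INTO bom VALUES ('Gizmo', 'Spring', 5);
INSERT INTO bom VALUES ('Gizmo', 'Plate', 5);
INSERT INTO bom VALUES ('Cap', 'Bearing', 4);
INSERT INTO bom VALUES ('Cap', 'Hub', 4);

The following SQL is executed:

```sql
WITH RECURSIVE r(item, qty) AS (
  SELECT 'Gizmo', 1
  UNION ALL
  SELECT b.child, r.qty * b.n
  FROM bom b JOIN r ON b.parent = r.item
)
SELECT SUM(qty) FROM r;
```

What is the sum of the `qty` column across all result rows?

81

Base: (Gizmo, qty=1).
Iteration 1: components of {Gizmo} -> Cap = 1*5 = 5, Plate = 1*5 = 5, Spring = 1*5 = 5.
Iteration 2: components of {Cap,Plate,Spring} -> Bearing = 5*4 = 20, Hub = 5*4 = 20, Seal = 5*5 = 25.
Iteration 3: no further components; recursion stops.
SUM(qty) = 1 + 5 + 5 + 5 + 25 + 20 + 20 = 81.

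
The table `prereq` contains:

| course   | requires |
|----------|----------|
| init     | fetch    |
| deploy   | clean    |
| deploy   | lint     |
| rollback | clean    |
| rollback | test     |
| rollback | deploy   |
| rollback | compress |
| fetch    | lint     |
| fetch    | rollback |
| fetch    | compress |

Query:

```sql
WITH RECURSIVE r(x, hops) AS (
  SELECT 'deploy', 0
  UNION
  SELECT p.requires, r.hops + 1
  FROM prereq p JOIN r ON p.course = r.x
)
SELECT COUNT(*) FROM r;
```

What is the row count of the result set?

Base: (deploy, hops=0).
Iteration 1: edges from {deploy} -> (clean, hops=1), (lint, hops=1).
Iteration 2: no outgoing edges from {clean,lint}; recursion stops.
Total rows emitted: 3.

3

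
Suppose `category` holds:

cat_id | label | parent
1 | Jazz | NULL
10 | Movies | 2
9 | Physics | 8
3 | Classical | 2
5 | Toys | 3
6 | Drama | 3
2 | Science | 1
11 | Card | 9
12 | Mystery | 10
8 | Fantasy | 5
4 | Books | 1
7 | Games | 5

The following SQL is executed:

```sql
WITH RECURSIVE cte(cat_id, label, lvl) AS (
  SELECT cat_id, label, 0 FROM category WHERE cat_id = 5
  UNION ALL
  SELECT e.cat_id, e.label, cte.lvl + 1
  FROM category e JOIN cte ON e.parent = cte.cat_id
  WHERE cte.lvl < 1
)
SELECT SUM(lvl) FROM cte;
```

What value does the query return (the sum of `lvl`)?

2

Base: cat_id=5 (Toys) at lvl 0.
Iteration 1: rows with parent in {5} -> Games (id 7, lvl 1), Fantasy (id 8, lvl 1).
Iteration 2: lvl < 1 fails for all current rows; recursion stops.
SUM(lvl) = 0 + 1 + 1 = 2.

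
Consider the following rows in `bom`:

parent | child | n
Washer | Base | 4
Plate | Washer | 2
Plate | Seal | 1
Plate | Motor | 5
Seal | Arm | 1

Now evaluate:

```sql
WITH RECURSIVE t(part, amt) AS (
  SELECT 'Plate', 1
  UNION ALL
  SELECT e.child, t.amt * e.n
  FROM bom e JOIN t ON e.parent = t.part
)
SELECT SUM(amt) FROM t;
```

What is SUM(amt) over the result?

18

Base: (Plate, amt=1).
Iteration 1: components of {Plate} -> Motor = 1*5 = 5, Seal = 1*1 = 1, Washer = 1*2 = 2.
Iteration 2: components of {Motor,Seal,Washer} -> Arm = 1*1 = 1, Base = 2*4 = 8.
Iteration 3: no further components; recursion stops.
SUM(amt) = 1 + 1 + 2 + 5 + 1 + 8 = 18.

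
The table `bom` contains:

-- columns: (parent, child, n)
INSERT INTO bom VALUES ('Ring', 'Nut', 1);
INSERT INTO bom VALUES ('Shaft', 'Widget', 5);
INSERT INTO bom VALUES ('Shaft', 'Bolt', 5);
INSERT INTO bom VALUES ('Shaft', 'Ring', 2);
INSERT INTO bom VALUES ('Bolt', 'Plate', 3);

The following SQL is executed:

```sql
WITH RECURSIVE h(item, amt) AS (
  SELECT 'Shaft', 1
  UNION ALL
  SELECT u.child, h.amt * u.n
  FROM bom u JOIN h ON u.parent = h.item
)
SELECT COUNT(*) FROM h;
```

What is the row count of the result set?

Base: (Shaft, amt=1).
Iteration 1: components of {Shaft} -> Bolt = 1*5 = 5, Ring = 1*2 = 2, Widget = 1*5 = 5.
Iteration 2: components of {Bolt,Ring,Widget} -> Nut = 2*1 = 2, Plate = 5*3 = 15.
Iteration 3: no further components; recursion stops.
Total rows emitted: 6.

6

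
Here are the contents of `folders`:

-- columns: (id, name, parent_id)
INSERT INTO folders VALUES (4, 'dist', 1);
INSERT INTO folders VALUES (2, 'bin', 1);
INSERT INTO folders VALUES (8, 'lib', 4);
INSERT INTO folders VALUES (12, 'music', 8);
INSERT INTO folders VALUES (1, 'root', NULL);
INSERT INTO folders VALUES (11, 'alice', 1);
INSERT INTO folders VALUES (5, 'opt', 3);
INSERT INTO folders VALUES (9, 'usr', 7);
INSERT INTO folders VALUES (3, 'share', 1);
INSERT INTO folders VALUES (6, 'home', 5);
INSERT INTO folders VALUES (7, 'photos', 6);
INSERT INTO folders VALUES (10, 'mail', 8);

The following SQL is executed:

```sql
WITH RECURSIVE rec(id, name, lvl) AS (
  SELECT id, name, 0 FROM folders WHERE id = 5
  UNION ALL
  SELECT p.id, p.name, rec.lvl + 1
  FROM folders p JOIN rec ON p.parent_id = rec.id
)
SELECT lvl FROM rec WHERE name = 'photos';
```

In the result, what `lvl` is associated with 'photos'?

Base: id=5 (opt) at lvl 0.
Iteration 1: rows with parent_id in {5} -> home (id 6, lvl 1).
Iteration 2: rows with parent_id in {6} -> photos (id 7, lvl 2).
Iteration 3: rows with parent_id in {7} -> usr (id 9, lvl 3).
Iteration 4: no rows with parent_id in {9}; recursion stops.

2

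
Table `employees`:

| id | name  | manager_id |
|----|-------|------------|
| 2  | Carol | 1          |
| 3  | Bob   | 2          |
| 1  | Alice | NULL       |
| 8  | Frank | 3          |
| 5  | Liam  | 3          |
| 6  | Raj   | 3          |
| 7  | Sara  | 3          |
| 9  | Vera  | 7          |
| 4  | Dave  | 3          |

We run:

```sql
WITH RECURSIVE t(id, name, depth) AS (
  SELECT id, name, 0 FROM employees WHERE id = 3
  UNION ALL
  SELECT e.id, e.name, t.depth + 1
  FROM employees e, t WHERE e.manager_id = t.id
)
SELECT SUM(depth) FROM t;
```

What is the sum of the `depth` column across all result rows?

Base: id=3 (Bob) at depth 0.
Iteration 1: rows with manager_id in {3} -> Dave (id 4, depth 1), Liam (id 5, depth 1), Raj (id 6, depth 1), Sara (id 7, depth 1), Frank (id 8, depth 1).
Iteration 2: rows with manager_id in {4,5,6,7,8} -> Vera (id 9, depth 2).
Iteration 3: no rows with manager_id in {9}; recursion stops.
SUM(depth) = 0 + 1 + 1 + 1 + 1 + 1 + 2 = 7.

7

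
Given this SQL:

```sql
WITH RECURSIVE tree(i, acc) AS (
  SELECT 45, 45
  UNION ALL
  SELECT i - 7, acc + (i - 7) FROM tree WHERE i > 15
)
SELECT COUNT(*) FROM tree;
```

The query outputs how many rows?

6

Base: i=45, acc=45.
Iteration 1: 45 > 15 holds -> i = 45 - 7 = 38, acc = 45 + 38 = 83.
Iteration 2: 38 > 15 holds -> i = 38 - 7 = 31, acc = 83 + 31 = 114.
Iteration 3: 31 > 15 holds -> i = 31 - 7 = 24, acc = 114 + 24 = 138.
Iteration 4: 24 > 15 holds -> i = 24 - 7 = 17, acc = 138 + 17 = 155.
Iteration 5: 17 > 15 holds -> i = 17 - 7 = 10, acc = 155 + 10 = 165.
Iteration 6: 10 > 15 fails; recursion stops.
Total rows emitted: 6.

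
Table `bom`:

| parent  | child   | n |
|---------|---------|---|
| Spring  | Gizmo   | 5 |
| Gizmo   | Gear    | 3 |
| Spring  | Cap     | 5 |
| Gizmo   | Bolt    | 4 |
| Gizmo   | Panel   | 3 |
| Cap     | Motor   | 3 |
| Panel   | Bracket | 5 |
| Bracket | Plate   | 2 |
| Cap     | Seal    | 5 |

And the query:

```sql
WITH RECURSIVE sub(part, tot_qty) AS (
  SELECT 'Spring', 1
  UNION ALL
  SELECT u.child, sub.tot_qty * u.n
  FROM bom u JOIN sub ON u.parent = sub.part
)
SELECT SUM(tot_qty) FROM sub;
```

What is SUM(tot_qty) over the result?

326

Base: (Spring, tot_qty=1).
Iteration 1: components of {Spring} -> Cap = 1*5 = 5, Gizmo = 1*5 = 5.
Iteration 2: components of {Cap,Gizmo} -> Bolt = 5*4 = 20, Gear = 5*3 = 15, Motor = 5*3 = 15, Panel = 5*3 = 15, Seal = 5*5 = 25.
Iteration 3: components of {Bolt,Gear,Motor,Panel,Seal} -> Bracket = 15*5 = 75.
Iteration 4: components of {Bracket} -> Plate = 75*2 = 150.
Iteration 5: no further components; recursion stops.
SUM(tot_qty) = 1 + 5 + 5 + 15 + 20 + 15 + 15 + 25 + 75 + 150 = 326.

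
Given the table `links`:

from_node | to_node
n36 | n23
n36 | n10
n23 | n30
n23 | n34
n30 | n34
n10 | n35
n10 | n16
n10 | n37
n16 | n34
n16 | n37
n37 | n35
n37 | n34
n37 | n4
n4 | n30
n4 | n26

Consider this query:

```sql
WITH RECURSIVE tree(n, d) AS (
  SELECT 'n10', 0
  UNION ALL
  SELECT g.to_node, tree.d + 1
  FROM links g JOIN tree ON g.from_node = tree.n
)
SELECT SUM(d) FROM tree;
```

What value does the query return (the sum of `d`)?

45

Base: (n10, d=0).
Iteration 1: edges from {n10} -> (n16, d=1), (n35, d=1), (n37, d=1).
Iteration 2: edges from {n16,n35,n37} -> (n34, d=2) x2, (n35, d=2), (n37, d=2), (n4, d=2). [UNION ALL keeps all 5 new rows, including repeats]
Iteration 3: edges from {n34,n35,n37,n4} -> (n26, d=3), (n30, d=3), (n34, d=3), (n35, d=3), (n4, d=3).
Iteration 4: edges from {n26,n30,n34,n35,n4} -> (n26, d=4), (n30, d=4), (n34, d=4).
Iteration 5: edges from {n26,n30,n34} -> (n34, d=5).
Iteration 6: no outgoing edges from {n34}; recursion stops.
SUM(d) = 0 + 1 + 1 + 1 + 2 + 2 + 2 + 2 + 2 + 3 + 3 + 3 + 3 + 3 + ... (18 terms) = 45.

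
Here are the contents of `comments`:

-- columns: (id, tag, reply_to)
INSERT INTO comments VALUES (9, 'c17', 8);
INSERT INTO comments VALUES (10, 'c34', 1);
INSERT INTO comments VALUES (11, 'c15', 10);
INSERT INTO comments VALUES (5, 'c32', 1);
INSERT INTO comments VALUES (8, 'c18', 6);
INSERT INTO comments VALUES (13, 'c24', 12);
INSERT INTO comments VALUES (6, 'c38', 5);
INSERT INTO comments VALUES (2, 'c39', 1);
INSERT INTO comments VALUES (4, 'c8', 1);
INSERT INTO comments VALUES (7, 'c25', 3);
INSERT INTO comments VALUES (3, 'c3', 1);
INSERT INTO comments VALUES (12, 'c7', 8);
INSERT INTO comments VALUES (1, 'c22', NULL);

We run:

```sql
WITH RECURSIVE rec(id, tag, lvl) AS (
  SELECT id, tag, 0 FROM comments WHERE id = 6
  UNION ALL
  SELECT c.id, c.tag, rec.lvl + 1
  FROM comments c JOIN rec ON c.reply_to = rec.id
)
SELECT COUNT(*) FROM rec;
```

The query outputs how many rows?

5

Base: id=6 (c38) at lvl 0.
Iteration 1: rows with reply_to in {6} -> c18 (id 8, lvl 1).
Iteration 2: rows with reply_to in {8} -> c17 (id 9, lvl 2), c7 (id 12, lvl 2).
Iteration 3: rows with reply_to in {9,12} -> c24 (id 13, lvl 3).
Iteration 4: no rows with reply_to in {13}; recursion stops.
Total rows emitted: 5.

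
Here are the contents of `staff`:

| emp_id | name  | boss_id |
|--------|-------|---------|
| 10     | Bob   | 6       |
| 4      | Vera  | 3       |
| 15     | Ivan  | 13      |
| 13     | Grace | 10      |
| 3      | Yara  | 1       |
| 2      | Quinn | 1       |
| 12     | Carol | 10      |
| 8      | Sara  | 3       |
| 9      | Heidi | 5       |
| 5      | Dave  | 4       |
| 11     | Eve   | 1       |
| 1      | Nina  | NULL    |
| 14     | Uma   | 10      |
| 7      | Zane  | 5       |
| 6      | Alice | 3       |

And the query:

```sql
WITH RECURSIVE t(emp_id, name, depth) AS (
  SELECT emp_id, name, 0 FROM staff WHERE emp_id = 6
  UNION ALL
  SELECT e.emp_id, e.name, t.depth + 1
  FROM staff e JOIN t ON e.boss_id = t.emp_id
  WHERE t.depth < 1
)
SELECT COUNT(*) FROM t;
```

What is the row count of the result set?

Base: emp_id=6 (Alice) at depth 0.
Iteration 1: rows with boss_id in {6} -> Bob (id 10, depth 1).
Iteration 2: depth < 1 fails for all current rows; recursion stops.
Total rows emitted: 2.

2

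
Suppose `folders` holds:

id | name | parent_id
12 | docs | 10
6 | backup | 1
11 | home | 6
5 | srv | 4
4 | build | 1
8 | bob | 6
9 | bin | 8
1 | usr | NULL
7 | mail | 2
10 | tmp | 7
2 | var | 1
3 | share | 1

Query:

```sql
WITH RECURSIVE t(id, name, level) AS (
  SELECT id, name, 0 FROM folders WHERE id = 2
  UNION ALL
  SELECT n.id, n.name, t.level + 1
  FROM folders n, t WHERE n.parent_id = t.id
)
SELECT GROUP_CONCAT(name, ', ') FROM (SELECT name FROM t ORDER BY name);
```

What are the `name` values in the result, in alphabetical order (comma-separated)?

docs, mail, tmp, var

Base: id=2 (var) at level 0.
Iteration 1: rows with parent_id in {2} -> mail (id 7, level 1).
Iteration 2: rows with parent_id in {7} -> tmp (id 10, level 2).
Iteration 3: rows with parent_id in {10} -> docs (id 12, level 3).
Iteration 4: no rows with parent_id in {12}; recursion stops.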